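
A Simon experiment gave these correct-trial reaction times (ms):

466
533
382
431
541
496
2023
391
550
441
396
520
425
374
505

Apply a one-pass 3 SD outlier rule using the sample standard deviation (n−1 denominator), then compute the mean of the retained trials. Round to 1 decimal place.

460.8 ms

n = 15, ΣRT = 8474, M = 564.933
Σ(x−M)² = 2329514.93; s = √(2329514.93/14) = 407.914
Cutoffs: 564.933 ± 3·407.914 → [-658.8, 1788.7]
Outside: 2023 → excluded.
Retained (n=14): Σ = 6451, mean = 6451/14 = 460.786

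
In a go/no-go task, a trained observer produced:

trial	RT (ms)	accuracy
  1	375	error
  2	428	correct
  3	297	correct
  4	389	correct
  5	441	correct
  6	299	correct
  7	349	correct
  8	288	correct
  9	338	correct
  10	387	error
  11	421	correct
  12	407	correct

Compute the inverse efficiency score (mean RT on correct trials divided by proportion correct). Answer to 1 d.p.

438.8 ms

Correct trials (n=10): 428, 297, 389, 441, 299, 349, 288, 338, 421, 407
Mean correct RT = 3657/10 = 365.7000 ms
Proportion correct = 10/12
IES = 365.7000 / (10/12) = 438.840 ms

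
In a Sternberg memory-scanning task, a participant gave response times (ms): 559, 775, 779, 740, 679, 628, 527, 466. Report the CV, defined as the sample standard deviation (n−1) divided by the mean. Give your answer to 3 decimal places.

0.184

n = 8, Σ = 5153, M = 644.1250
Σ(x−M)² = 98680.875; s = √(98680.875/7) = 118.7319
CV = 118.7319 / 644.1250 = 0.18433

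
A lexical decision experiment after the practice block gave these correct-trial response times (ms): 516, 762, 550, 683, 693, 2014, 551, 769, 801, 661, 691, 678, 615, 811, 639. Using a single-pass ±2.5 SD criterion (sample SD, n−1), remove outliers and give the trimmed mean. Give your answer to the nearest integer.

673 ms

n = 15, ΣRT = 11434, M = 762.267
Σ(x−M)² = 1791492.93; s = √(1791492.93/14) = 357.720
Cutoffs: 762.267 ± 2.5·357.720 → [-132.0, 1656.6]
Outside: 2014 → excluded.
Retained (n=14): Σ = 9420, mean = 9420/14 = 672.857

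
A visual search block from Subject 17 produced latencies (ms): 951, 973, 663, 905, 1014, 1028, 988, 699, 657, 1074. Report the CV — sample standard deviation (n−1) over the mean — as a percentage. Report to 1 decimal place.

n = 10, Σ = 8952, M = 895.2000
Σ(x−M)² = 230743.600; s = √(230743.600/9) = 160.1193
CV = 160.1193 / 895.2000 = 0.17886 = 17.886%

17.9%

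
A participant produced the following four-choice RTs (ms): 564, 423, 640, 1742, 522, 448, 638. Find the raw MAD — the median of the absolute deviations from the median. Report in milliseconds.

Sorted: 423, 448, 522, 564, 638, 640, 1742 → median = 564
|x − 564|: 0, 141, 76, 1178, 42, 116, 74
Sorted deviations: 0, 42, 74, 76, 116, 141, 1178 → MAD = 76

76 ms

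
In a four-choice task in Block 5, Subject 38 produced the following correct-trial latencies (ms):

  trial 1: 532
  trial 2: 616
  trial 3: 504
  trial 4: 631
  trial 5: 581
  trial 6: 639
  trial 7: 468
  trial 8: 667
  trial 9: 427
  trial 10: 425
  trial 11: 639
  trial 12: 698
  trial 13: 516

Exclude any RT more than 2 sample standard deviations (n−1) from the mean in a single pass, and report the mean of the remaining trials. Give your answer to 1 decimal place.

564.8 ms

n = 13, ΣRT = 7343, M = 564.846
Σ(x−M)² = 101521.69; s = √(101521.69/12) = 91.979
Cutoffs: 564.846 ± 2·91.979 → [380.9, 748.8]
No RTs fall outside the cutoffs; all 13 retained. Mean = 7343/13 = 564.846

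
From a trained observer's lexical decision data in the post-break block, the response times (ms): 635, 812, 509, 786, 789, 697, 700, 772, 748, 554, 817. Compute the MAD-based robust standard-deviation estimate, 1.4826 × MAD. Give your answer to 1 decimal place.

75.6 ms

Sorted: 509, 554, 635, 697, 700, 748, 772, 786, 789, 812, 817 → median = 748
|x − 748| sorted: 0, 24, 38, 41, 48, 51, 64, 69, 113, 194, 239 → MAD = 51
Robust SD ≈ 1.4826 × 51 = 75.613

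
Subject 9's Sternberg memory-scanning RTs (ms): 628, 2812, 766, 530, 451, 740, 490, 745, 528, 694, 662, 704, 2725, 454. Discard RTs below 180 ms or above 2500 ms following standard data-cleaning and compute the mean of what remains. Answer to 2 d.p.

616.00 ms

Excluded: 2725, 2812
Retained (n=12): Σ = 7392
Mean = 7392/12 = 616.0000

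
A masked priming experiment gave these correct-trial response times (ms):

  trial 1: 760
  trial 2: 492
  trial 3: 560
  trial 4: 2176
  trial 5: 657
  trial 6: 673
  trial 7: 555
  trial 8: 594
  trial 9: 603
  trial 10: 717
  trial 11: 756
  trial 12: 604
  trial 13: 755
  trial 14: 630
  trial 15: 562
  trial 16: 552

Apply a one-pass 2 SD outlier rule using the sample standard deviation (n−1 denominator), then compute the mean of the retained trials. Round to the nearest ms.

n = 16, ΣRT = 11646, M = 727.875
Σ(x−M)² = 2338369.75; s = √(2338369.75/15) = 394.831
Cutoffs: 727.875 ± 2·394.831 → [-61.8, 1517.5]
Outside: 2176 → excluded.
Retained (n=15): Σ = 9470, mean = 9470/15 = 631.333

631 ms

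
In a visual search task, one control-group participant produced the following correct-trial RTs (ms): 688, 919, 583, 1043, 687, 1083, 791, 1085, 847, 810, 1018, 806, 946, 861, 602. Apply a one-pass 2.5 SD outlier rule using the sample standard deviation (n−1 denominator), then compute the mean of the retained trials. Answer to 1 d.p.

851.3 ms

n = 15, ΣRT = 12769, M = 851.267
Σ(x−M)² = 381692.93; s = √(381692.93/14) = 165.117
Cutoffs: 851.267 ± 2.5·165.117 → [438.5, 1264.1]
No RTs fall outside the cutoffs; all 15 retained. Mean = 12769/15 = 851.267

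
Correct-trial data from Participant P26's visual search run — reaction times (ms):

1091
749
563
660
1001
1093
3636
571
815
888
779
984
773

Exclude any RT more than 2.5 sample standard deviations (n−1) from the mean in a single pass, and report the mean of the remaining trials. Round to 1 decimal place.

n = 13, ΣRT = 13603, M = 1046.385
Σ(x−M)² = 7638463.08; s = √(7638463.08/12) = 797.834
Cutoffs: 1046.385 ± 2.5·797.834 → [-948.2, 3041.0]
Outside: 3636 → excluded.
Retained (n=12): Σ = 9967, mean = 9967/12 = 830.583

830.6 ms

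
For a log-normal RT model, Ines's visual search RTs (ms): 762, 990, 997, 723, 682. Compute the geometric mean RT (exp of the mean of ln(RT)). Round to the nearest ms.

ln(RT): 6.6359, 6.8977, 6.9048, 6.5834, 6.5250
Mean ln(RT) = 33.5468/5 = 6.70937
Geometric mean = exp(6.70937) = 820.05 ms

820 ms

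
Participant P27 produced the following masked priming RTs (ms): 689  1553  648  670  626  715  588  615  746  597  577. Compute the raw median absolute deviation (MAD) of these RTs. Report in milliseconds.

51 ms

Sorted: 577, 588, 597, 615, 626, 648, 670, 689, 715, 746, 1553 → median = 648
|x − 648|: 41, 905, 0, 22, 22, 67, 60, 33, 98, 51, 71
Sorted deviations: 0, 22, 22, 33, 41, 51, 60, 67, 71, 98, 905 → MAD = 51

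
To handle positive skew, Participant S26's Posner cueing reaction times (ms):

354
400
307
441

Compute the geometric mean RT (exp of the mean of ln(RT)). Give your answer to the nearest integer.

ln(RT): 5.8693, 5.9915, 5.7268, 6.0890
Mean ln(RT) = 23.6767/4 = 5.91916
Geometric mean = exp(5.91916) = 372.10 ms

372 ms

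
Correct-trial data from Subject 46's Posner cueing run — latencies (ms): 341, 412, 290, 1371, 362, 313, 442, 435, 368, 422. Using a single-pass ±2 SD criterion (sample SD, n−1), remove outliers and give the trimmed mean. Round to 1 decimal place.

n = 10, ΣRT = 4756, M = 475.600
Σ(x−M)² = 914922.40; s = √(914922.40/9) = 318.839
Cutoffs: 475.600 ± 2·318.839 → [-162.1, 1113.3]
Outside: 1371 → excluded.
Retained (n=9): Σ = 3385, mean = 3385/9 = 376.111

376.1 ms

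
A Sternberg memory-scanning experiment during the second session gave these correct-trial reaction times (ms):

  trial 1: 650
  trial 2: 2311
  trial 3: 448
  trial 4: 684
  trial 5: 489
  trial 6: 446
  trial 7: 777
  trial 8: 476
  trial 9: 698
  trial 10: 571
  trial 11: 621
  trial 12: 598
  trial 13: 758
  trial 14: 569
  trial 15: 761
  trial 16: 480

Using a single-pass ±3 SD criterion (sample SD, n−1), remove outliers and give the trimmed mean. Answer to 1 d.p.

601.7 ms

n = 16, ΣRT = 11337, M = 708.562
Σ(x−M)² = 2931485.94; s = √(2931485.94/15) = 442.077
Cutoffs: 708.562 ± 3·442.077 → [-617.7, 2034.8]
Outside: 2311 → excluded.
Retained (n=15): Σ = 9026, mean = 9026/15 = 601.733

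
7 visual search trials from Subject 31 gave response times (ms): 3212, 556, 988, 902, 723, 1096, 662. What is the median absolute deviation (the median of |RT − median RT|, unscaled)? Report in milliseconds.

Sorted: 556, 662, 723, 902, 988, 1096, 3212 → median = 902
|x − 902|: 2310, 346, 86, 0, 179, 194, 240
Sorted deviations: 0, 86, 179, 194, 240, 346, 2310 → MAD = 194

194 ms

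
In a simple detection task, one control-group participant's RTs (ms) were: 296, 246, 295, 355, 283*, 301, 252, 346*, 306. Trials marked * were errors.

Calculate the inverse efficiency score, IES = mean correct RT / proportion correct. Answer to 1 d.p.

Correct trials (n=7): 296, 246, 295, 355, 301, 252, 306
Mean correct RT = 2051/7 = 293.0000 ms
Proportion correct = 7/9
IES = 293.0000 / (7/9) = 376.714 ms

376.7 ms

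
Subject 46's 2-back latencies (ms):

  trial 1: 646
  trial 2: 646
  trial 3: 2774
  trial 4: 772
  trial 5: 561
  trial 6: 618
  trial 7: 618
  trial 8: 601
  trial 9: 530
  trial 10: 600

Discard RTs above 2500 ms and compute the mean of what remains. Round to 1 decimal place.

Excluded: 2774
Retained (n=9): Σ = 5592
Mean = 5592/9 = 621.3333

621.3 ms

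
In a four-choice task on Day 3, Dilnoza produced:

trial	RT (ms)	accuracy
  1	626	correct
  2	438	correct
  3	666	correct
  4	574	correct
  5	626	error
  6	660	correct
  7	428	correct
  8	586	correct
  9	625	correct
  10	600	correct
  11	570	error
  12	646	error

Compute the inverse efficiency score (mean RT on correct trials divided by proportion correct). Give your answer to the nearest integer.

Correct trials (n=9): 626, 438, 666, 574, 660, 428, 586, 625, 600
Mean correct RT = 5203/9 = 578.1111 ms
Proportion correct = 9/12
IES = 578.1111 / (9/12) = 770.815 ms

771 ms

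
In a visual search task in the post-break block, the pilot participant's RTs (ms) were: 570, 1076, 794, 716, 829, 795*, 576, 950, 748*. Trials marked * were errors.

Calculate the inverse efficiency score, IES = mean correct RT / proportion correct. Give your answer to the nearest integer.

Correct trials (n=7): 570, 1076, 794, 716, 829, 576, 950
Mean correct RT = 5511/7 = 787.2857 ms
Proportion correct = 7/9
IES = 787.2857 / (7/9) = 1012.224 ms

1012 ms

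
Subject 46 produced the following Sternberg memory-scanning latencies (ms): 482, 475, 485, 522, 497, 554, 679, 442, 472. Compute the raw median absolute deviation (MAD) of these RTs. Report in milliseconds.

Sorted: 442, 472, 475, 482, 485, 497, 522, 554, 679 → median = 485
|x − 485|: 3, 10, 0, 37, 12, 69, 194, 43, 13
Sorted deviations: 0, 3, 10, 12, 13, 37, 43, 69, 194 → MAD = 13

13 ms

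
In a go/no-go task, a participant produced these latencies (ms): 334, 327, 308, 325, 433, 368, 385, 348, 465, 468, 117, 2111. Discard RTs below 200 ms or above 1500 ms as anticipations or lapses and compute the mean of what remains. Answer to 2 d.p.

Excluded: 117, 2111
Retained (n=10): Σ = 3761
Mean = 3761/10 = 376.1000

376.10 ms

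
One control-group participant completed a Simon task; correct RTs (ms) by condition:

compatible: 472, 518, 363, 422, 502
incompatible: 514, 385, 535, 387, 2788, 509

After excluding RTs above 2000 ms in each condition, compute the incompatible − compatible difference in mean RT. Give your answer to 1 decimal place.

10.6 ms

incompatible: exclude 2788
M(compatible) = 2277/5 = 455.400
M(incompatible) = 2330/5 = 466.000
Difference = 466.000 − 455.400 = 10.600 ms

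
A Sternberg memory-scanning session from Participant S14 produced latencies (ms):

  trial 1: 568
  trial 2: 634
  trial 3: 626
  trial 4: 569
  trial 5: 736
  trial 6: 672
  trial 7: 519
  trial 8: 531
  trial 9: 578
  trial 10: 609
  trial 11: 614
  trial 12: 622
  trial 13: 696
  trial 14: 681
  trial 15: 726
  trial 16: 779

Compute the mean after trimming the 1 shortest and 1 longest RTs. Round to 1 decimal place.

Sorted: 519, 531, 568, 569, 578, 609, 614, 622, 626, 634, 672, 681, 696, 726, 736, 779
Drop lowest 1 (519) and highest 1 (779)
Remaining (n=14): Σ = 8862, mean = 8862/14 = 633.000

633.0 ms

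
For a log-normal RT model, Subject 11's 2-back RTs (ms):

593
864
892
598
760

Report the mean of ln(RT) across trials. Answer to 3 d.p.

ln(RT): 6.3852, 6.7616, 6.7935, 6.3936, 6.6333
Σ ln(RT) = 32.9671
Mean = 32.9671/5 = 6.59343

6.593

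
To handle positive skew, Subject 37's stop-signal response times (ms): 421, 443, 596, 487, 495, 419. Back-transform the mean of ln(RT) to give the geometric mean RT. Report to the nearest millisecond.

473 ms

ln(RT): 6.0426, 6.0936, 6.3902, 6.1883, 6.2046, 6.0379
Mean ln(RT) = 36.9571/6 = 6.15952
Geometric mean = exp(6.15952) = 473.20 ms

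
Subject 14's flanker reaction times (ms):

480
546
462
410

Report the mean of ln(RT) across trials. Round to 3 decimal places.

6.157

ln(RT): 6.1738, 6.3026, 6.1356, 6.0162
Σ ln(RT) = 24.6281
Mean = 24.6281/4 = 6.15703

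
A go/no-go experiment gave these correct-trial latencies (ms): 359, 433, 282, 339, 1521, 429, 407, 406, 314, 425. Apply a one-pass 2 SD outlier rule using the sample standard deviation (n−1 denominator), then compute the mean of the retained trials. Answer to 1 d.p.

377.1 ms

n = 10, ΣRT = 4915, M = 491.500
Σ(x−M)² = 1202280.50; s = √(1202280.50/9) = 365.495
Cutoffs: 491.500 ± 2·365.495 → [-239.5, 1222.5]
Outside: 1521 → excluded.
Retained (n=9): Σ = 3394, mean = 3394/9 = 377.111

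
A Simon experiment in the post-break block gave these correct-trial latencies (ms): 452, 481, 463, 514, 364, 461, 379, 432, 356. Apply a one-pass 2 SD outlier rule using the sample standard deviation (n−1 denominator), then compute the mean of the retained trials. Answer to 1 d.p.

433.6 ms

n = 9, ΣRT = 3902, M = 433.556
Σ(x−M)² = 24514.22; s = √(24514.22/8) = 55.356
Cutoffs: 433.556 ± 2·55.356 → [322.8, 544.3]
No RTs fall outside the cutoffs; all 9 retained. Mean = 3902/9 = 433.556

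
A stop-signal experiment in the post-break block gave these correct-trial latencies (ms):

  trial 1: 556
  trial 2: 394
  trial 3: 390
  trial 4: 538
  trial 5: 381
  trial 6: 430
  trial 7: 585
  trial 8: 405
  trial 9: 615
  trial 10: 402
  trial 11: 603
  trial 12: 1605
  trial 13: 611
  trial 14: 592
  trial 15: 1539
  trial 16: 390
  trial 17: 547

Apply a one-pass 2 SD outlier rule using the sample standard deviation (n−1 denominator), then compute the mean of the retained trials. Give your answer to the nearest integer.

496 ms

n = 17, ΣRT = 10583, M = 622.529
Σ(x−M)² = 2177076.24; s = √(2177076.24/16) = 368.873
Cutoffs: 622.529 ± 2·368.873 → [-115.2, 1360.3]
Outside: 1539, 1605 → excluded.
Retained (n=15): Σ = 7439, mean = 7439/15 = 495.933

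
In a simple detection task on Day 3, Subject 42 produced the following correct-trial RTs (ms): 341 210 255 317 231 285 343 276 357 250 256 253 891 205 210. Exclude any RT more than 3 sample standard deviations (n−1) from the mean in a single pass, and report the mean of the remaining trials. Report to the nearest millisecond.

271 ms

n = 15, ΣRT = 4680, M = 312.000
Σ(x−M)² = 393646.00; s = √(393646.00/14) = 167.683
Cutoffs: 312.000 ± 3·167.683 → [-191.0, 815.0]
Outside: 891 → excluded.
Retained (n=14): Σ = 3789, mean = 3789/14 = 270.643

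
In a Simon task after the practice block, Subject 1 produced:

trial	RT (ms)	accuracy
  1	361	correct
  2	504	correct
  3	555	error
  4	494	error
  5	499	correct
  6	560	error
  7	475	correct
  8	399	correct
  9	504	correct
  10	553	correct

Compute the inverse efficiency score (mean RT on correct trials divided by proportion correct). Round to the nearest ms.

Correct trials (n=7): 361, 504, 499, 475, 399, 504, 553
Mean correct RT = 3295/7 = 470.7143 ms
Proportion correct = 7/10
IES = 470.7143 / (7/10) = 672.449 ms

672 ms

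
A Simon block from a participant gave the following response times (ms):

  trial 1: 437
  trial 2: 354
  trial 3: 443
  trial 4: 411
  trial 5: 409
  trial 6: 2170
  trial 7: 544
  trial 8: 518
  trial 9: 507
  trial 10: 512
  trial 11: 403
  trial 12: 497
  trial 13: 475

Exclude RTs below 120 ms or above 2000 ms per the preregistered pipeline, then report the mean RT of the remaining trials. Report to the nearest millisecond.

Excluded: 2170
Retained (n=12): Σ = 5510
Mean = 5510/12 = 459.1667

459 ms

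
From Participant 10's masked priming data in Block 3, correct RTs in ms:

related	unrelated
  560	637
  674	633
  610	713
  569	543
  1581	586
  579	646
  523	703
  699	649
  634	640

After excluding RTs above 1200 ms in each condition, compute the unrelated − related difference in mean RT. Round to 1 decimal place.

32.9 ms

related: exclude 1581
M(related) = 4848/8 = 606.000
M(unrelated) = 5750/9 = 638.889
Difference = 638.889 − 606.000 = 32.889 ms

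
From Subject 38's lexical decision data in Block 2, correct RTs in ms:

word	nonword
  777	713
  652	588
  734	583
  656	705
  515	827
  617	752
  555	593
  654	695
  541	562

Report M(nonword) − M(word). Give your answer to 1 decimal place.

35.2 ms

M(word) = 5701/9 = 633.444
M(nonword) = 6018/9 = 668.667
Difference = 668.667 − 633.444 = 35.222 ms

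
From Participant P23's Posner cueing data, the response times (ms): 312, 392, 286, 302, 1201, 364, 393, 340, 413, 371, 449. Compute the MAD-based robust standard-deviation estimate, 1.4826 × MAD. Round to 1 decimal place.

62.3 ms

Sorted: 286, 302, 312, 340, 364, 371, 392, 393, 413, 449, 1201 → median = 371
|x − 371| sorted: 0, 7, 21, 22, 31, 42, 59, 69, 78, 85, 830 → MAD = 42
Robust SD ≈ 1.4826 × 42 = 62.269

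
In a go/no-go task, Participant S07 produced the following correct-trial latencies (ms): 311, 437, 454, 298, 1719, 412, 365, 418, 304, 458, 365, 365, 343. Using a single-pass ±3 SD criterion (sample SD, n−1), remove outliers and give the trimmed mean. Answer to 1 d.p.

377.5 ms

n = 13, ΣRT = 6249, M = 480.692
Σ(x−M)² = 1697696.77; s = √(1697696.77/12) = 376.131
Cutoffs: 480.692 ± 3·376.131 → [-647.7, 1609.1]
Outside: 1719 → excluded.
Retained (n=12): Σ = 4530, mean = 4530/12 = 377.500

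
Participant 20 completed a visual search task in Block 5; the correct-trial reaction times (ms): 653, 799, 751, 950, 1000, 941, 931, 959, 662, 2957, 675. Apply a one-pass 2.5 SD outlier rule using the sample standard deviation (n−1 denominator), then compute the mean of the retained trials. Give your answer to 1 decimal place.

n = 11, ΣRT = 11278, M = 1025.273
Σ(x−M)² = 4277926.18; s = √(4277926.18/10) = 654.059
Cutoffs: 1025.273 ± 2.5·654.059 → [-609.9, 2660.4]
Outside: 2957 → excluded.
Retained (n=10): Σ = 8321, mean = 8321/10 = 832.100

832.1 ms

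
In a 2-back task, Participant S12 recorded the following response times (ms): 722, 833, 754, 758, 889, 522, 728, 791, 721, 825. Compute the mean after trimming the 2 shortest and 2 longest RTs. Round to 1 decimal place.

Sorted: 522, 721, 722, 728, 754, 758, 791, 825, 833, 889
Drop lowest 2 (522, 721) and highest 2 (833, 889)
Remaining (n=6): Σ = 4578, mean = 4578/6 = 763.000

763.0 ms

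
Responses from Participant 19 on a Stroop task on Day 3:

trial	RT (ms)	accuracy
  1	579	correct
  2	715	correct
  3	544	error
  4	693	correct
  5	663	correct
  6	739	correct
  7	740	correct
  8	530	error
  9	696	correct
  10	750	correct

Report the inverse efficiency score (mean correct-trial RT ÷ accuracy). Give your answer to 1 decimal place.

871.1 ms

Correct trials (n=8): 579, 715, 693, 663, 739, 740, 696, 750
Mean correct RT = 5575/8 = 696.8750 ms
Proportion correct = 8/10
IES = 696.8750 / (8/10) = 871.094 ms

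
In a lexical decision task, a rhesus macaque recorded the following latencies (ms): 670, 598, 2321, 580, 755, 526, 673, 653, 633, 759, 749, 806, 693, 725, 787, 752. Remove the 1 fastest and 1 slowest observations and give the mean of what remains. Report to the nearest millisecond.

Sorted: 526, 580, 598, 633, 653, 670, 673, 693, 725, 749, 752, 755, 759, 787, 806, 2321
Drop lowest 1 (526) and highest 1 (2321)
Remaining (n=14): Σ = 9833, mean = 9833/14 = 702.357

702 ms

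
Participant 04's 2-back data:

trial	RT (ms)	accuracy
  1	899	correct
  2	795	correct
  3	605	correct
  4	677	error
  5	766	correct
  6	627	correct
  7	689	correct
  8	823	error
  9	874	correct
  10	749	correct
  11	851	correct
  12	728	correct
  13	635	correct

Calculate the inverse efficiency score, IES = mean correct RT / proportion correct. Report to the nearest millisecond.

Correct trials (n=11): 899, 795, 605, 766, 627, 689, 874, 749, 851, 728, 635
Mean correct RT = 8218/11 = 747.0909 ms
Proportion correct = 11/13
IES = 747.0909 / (11/13) = 882.926 ms

883 ms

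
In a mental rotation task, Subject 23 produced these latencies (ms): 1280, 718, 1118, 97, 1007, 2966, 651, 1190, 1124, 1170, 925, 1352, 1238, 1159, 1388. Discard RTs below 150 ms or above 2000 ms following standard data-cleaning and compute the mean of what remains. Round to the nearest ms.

1102 ms

Excluded: 97, 2966
Retained (n=13): Σ = 14320
Mean = 14320/13 = 1101.5385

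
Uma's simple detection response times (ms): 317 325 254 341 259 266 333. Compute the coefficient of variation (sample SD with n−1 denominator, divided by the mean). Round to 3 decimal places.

0.127

n = 7, Σ = 2095, M = 299.2857
Σ(x−M)² = 8633.429; s = √(8633.429/6) = 37.9329
CV = 37.9329 / 299.2857 = 0.12674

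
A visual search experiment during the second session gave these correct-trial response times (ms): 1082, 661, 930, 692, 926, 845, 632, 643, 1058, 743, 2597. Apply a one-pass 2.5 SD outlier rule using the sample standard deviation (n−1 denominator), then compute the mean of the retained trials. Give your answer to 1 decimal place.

n = 11, ΣRT = 10809, M = 982.636
Σ(x−M)² = 3130288.55; s = √(3130288.55/10) = 559.490
Cutoffs: 982.636 ± 2.5·559.490 → [-416.1, 2381.4]
Outside: 2597 → excluded.
Retained (n=10): Σ = 8212, mean = 8212/10 = 821.200

821.2 ms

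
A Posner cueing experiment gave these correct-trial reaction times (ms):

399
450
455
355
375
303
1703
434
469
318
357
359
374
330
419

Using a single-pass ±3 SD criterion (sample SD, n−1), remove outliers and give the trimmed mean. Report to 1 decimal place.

n = 15, ΣRT = 7100, M = 473.333
Σ(x−M)² = 1656835.33; s = √(1656835.33/14) = 344.014
Cutoffs: 473.333 ± 3·344.014 → [-558.7, 1505.4]
Outside: 1703 → excluded.
Retained (n=14): Σ = 5397, mean = 5397/14 = 385.500

385.5 ms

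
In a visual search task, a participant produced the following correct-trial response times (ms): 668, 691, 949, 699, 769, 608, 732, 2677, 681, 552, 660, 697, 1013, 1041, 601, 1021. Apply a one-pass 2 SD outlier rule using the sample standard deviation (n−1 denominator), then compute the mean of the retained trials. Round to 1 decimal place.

758.8 ms

n = 16, ΣRT = 14059, M = 878.688
Σ(x−M)² = 3825983.44; s = √(3825983.44/15) = 505.040
Cutoffs: 878.688 ± 2·505.040 → [-131.4, 1888.8]
Outside: 2677 → excluded.
Retained (n=15): Σ = 11382, mean = 11382/15 = 758.800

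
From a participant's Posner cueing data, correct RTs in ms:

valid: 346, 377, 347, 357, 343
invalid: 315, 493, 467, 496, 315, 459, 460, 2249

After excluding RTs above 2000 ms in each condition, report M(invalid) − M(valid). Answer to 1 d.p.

75.3 ms

invalid: exclude 2249
M(valid) = 1770/5 = 354.000
M(invalid) = 3005/7 = 429.286
Difference = 429.286 − 354.000 = 75.286 ms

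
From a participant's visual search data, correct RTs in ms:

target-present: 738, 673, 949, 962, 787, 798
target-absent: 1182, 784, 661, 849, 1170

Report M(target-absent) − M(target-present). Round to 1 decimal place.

M(target-present) = 4907/6 = 817.833
M(target-absent) = 4646/5 = 929.200
Difference = 929.200 − 817.833 = 111.367 ms

111.4 ms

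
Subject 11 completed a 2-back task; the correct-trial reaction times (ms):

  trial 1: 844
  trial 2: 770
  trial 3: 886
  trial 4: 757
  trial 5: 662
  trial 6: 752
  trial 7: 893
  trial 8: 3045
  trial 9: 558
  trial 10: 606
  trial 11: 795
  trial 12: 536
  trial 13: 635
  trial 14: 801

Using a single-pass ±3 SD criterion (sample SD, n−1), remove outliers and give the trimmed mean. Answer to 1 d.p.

730.4 ms

n = 14, ΣRT = 12540, M = 895.714
Σ(x−M)² = 5146992.86; s = √(5146992.86/13) = 629.224
Cutoffs: 895.714 ± 3·629.224 → [-992.0, 2783.4]
Outside: 3045 → excluded.
Retained (n=13): Σ = 9495, mean = 9495/13 = 730.385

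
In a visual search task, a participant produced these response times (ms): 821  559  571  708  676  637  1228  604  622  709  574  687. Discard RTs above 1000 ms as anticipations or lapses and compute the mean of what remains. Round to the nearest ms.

Excluded: 1228
Retained (n=11): Σ = 7168
Mean = 7168/11 = 651.6364

652 ms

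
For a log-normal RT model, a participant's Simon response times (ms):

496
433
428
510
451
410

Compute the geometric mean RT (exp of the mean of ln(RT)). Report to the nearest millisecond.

453 ms

ln(RT): 6.2066, 6.0707, 6.0591, 6.2344, 6.1115, 6.0162
Mean ln(RT) = 36.6985/6 = 6.11641
Geometric mean = exp(6.11641) = 453.24 ms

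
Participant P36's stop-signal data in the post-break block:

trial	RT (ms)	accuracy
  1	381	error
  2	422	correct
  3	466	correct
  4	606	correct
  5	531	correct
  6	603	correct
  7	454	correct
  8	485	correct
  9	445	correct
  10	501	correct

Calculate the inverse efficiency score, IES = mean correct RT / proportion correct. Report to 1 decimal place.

Correct trials (n=9): 422, 466, 606, 531, 603, 454, 485, 445, 501
Mean correct RT = 4513/9 = 501.4444 ms
Proportion correct = 9/10
IES = 501.4444 / (9/10) = 557.160 ms

557.2 ms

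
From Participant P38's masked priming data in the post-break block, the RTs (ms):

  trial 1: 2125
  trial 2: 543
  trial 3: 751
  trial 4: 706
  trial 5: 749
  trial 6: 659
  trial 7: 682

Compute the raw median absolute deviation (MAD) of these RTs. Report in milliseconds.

45 ms

Sorted: 543, 659, 682, 706, 749, 751, 2125 → median = 706
|x − 706|: 1419, 163, 45, 0, 43, 47, 24
Sorted deviations: 0, 24, 43, 45, 47, 163, 1419 → MAD = 45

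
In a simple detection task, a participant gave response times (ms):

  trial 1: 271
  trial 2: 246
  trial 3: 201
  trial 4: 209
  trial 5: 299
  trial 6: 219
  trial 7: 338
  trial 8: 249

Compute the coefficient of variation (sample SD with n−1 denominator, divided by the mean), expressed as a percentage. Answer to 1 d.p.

n = 8, Σ = 2032, M = 254.0000
Σ(x−M)² = 15518.000; s = √(15518.000/7) = 47.0835
CV = 47.0835 / 254.0000 = 0.18537 = 18.537%

18.5%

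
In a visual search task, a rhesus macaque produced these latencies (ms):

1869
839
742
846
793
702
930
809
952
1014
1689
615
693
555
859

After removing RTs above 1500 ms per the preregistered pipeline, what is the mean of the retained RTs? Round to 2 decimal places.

Excluded: 1689, 1869
Retained (n=13): Σ = 10349
Mean = 10349/13 = 796.0769

796.08 ms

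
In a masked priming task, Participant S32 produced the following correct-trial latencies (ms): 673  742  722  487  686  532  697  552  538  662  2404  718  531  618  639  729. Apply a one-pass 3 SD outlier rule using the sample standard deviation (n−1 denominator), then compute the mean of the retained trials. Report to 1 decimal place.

635.1 ms

n = 16, ΣRT = 11930, M = 745.625
Σ(x−M)² = 3036847.75; s = √(3036847.75/15) = 449.952
Cutoffs: 745.625 ± 3·449.952 → [-604.2, 2095.5]
Outside: 2404 → excluded.
Retained (n=15): Σ = 9526, mean = 9526/15 = 635.067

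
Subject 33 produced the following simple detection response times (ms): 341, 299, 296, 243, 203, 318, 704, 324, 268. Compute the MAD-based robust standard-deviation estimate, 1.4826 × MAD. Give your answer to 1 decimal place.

46.0 ms

Sorted: 203, 243, 268, 296, 299, 318, 324, 341, 704 → median = 299
|x − 299| sorted: 0, 3, 19, 25, 31, 42, 56, 96, 405 → MAD = 31
Robust SD ≈ 1.4826 × 31 = 45.961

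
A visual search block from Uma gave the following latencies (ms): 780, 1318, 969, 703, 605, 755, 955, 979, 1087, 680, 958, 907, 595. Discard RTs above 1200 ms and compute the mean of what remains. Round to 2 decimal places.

Excluded: 1318
Retained (n=12): Σ = 9973
Mean = 9973/12 = 831.0833

831.08 ms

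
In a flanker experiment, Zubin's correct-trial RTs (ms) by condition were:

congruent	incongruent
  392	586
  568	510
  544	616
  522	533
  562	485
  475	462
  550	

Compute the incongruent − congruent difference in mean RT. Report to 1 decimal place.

15.9 ms

M(congruent) = 3613/7 = 516.143
M(incongruent) = 3192/6 = 532.000
Difference = 532.000 − 516.143 = 15.857 ms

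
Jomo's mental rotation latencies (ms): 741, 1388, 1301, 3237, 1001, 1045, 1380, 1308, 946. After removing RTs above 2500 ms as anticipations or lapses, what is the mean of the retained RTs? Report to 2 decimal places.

Excluded: 3237
Retained (n=8): Σ = 9110
Mean = 9110/8 = 1138.7500

1138.75 ms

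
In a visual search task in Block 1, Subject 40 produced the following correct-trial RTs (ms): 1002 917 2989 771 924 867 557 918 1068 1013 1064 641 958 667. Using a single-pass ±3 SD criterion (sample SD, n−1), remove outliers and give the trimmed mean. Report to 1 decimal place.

n = 14, ΣRT = 14356, M = 1025.429
Σ(x−M)² = 4483263.43; s = √(4483263.43/13) = 587.253
Cutoffs: 1025.429 ± 3·587.253 → [-736.3, 2787.2]
Outside: 2989 → excluded.
Retained (n=13): Σ = 11367, mean = 11367/13 = 874.385

874.4 ms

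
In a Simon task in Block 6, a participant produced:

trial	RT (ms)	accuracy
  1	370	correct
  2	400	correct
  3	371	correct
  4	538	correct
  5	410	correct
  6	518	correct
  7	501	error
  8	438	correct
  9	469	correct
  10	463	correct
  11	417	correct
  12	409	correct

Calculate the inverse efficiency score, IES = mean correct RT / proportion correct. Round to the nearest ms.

Correct trials (n=11): 370, 400, 371, 538, 410, 518, 438, 469, 463, 417, 409
Mean correct RT = 4803/11 = 436.6364 ms
Proportion correct = 11/12
IES = 436.6364 / (11/12) = 476.331 ms

476 ms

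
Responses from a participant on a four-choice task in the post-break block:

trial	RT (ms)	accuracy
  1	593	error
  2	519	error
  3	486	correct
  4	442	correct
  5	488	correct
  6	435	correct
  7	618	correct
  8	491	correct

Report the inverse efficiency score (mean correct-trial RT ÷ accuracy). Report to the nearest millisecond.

658 ms

Correct trials (n=6): 486, 442, 488, 435, 618, 491
Mean correct RT = 2960/6 = 493.3333 ms
Proportion correct = 6/8
IES = 493.3333 / (6/8) = 657.778 ms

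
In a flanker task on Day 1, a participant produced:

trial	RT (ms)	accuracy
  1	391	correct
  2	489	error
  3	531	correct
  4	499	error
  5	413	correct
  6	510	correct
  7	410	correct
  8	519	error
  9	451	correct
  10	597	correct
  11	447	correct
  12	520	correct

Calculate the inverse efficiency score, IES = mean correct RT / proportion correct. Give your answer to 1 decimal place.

Correct trials (n=9): 391, 531, 413, 510, 410, 451, 597, 447, 520
Mean correct RT = 4270/9 = 474.4444 ms
Proportion correct = 9/12
IES = 474.4444 / (9/12) = 632.593 ms

632.6 ms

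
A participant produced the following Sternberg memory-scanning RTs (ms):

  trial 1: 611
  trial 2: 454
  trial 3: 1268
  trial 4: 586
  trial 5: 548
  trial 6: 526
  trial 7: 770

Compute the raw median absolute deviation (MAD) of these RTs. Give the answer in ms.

Sorted: 454, 526, 548, 586, 611, 770, 1268 → median = 586
|x − 586|: 25, 132, 682, 0, 38, 60, 184
Sorted deviations: 0, 25, 38, 60, 132, 184, 682 → MAD = 60

60 ms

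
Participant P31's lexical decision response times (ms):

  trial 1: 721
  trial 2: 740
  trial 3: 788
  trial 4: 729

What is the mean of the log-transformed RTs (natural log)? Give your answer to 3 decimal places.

ln(RT): 6.5806, 6.6067, 6.6695, 6.5917
Σ ln(RT) = 26.4485
Mean = 26.4485/4 = 6.61212

6.612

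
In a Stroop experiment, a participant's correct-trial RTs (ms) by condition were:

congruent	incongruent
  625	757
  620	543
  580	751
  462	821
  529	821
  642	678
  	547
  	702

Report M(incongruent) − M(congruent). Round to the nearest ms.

126 ms

M(congruent) = 3458/6 = 576.333
M(incongruent) = 5620/8 = 702.500
Difference = 702.500 − 576.333 = 126.167 ms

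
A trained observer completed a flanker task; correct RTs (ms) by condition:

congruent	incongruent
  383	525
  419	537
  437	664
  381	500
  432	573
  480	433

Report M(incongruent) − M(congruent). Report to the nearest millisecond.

117 ms

M(congruent) = 2532/6 = 422.000
M(incongruent) = 3232/6 = 538.667
Difference = 538.667 − 422.000 = 116.667 ms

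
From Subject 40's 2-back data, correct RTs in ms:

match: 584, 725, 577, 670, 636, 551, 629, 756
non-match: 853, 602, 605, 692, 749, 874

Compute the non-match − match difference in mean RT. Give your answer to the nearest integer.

M(match) = 5128/8 = 641.000
M(non-match) = 4375/6 = 729.167
Difference = 729.167 − 641.000 = 88.167 ms

88 ms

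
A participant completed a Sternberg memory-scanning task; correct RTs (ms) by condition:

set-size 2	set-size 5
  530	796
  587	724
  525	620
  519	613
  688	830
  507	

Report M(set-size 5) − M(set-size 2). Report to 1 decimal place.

M(set-size 2) = 3356/6 = 559.333
M(set-size 5) = 3583/5 = 716.600
Difference = 716.600 − 559.333 = 157.267 ms

157.3 ms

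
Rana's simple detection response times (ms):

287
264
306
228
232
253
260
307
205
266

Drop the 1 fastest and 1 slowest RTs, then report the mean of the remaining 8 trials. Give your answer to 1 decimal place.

Sorted: 205, 228, 232, 253, 260, 264, 266, 287, 306, 307
Drop lowest 1 (205) and highest 1 (307)
Remaining (n=8): Σ = 2096, mean = 2096/8 = 262.000

262.0 ms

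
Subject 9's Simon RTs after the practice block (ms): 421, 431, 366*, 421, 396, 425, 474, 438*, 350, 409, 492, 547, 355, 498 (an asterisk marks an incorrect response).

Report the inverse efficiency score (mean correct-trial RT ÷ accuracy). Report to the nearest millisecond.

Correct trials (n=12): 421, 431, 421, 396, 425, 474, 350, 409, 492, 547, 355, 498
Mean correct RT = 5219/12 = 434.9167 ms
Proportion correct = 12/14
IES = 434.9167 / (12/14) = 507.403 ms

507 ms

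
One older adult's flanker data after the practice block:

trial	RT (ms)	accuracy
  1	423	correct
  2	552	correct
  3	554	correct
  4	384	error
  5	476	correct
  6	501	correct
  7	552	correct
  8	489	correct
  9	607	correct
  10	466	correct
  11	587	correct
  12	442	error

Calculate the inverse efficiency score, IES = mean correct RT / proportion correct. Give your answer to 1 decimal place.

Correct trials (n=10): 423, 552, 554, 476, 501, 552, 489, 607, 466, 587
Mean correct RT = 5207/10 = 520.7000 ms
Proportion correct = 10/12
IES = 520.7000 / (10/12) = 624.840 ms

624.8 ms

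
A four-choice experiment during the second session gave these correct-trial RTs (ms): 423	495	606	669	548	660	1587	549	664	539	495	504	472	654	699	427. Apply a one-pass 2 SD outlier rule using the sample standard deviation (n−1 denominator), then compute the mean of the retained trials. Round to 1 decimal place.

560.3 ms

n = 16, ΣRT = 9991, M = 624.438
Σ(x−M)² = 1107757.94; s = √(1107757.94/15) = 271.755
Cutoffs: 624.438 ± 2·271.755 → [80.9, 1167.9]
Outside: 1587 → excluded.
Retained (n=15): Σ = 8404, mean = 8404/15 = 560.267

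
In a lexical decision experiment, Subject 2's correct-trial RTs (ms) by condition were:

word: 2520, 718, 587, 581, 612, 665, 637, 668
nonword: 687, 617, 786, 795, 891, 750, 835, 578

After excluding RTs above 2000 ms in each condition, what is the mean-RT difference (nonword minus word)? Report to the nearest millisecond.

104 ms

word: exclude 2520
M(word) = 4468/7 = 638.286
M(nonword) = 5939/8 = 742.375
Difference = 742.375 − 638.286 = 104.089 ms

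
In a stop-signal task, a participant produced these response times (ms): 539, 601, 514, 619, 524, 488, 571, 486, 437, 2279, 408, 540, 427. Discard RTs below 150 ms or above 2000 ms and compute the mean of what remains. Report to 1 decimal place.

512.8 ms

Excluded: 2279
Retained (n=12): Σ = 6154
Mean = 6154/12 = 512.8333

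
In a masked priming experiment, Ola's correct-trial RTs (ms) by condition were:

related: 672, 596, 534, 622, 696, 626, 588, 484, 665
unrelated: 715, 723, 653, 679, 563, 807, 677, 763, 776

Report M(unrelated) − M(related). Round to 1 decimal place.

M(related) = 5483/9 = 609.222
M(unrelated) = 6356/9 = 706.222
Difference = 706.222 − 609.222 = 97.000 ms

97.0 ms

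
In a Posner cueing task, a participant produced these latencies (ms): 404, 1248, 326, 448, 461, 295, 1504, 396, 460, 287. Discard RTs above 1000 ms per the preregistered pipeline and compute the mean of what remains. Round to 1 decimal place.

384.6 ms

Excluded: 1248, 1504
Retained (n=8): Σ = 3077
Mean = 3077/8 = 384.6250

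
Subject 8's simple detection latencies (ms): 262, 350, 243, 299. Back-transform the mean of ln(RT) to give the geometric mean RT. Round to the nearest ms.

ln(RT): 5.5683, 5.8579, 5.4931, 5.7004
Mean ln(RT) = 22.6198/4 = 5.65495
Geometric mean = exp(5.65495) = 285.70 ms

286 ms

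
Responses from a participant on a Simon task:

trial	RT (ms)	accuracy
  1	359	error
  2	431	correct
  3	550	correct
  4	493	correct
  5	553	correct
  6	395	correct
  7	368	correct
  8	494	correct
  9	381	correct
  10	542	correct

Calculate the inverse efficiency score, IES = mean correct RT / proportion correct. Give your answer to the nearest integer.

Correct trials (n=9): 431, 550, 493, 553, 395, 368, 494, 381, 542
Mean correct RT = 4207/9 = 467.4444 ms
Proportion correct = 9/10
IES = 467.4444 / (9/10) = 519.383 ms

519 ms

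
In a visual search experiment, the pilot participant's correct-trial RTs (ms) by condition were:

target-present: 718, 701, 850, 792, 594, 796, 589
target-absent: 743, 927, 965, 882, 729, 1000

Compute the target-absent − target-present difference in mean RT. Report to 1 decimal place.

M(target-present) = 5040/7 = 720.000
M(target-absent) = 5246/6 = 874.333
Difference = 874.333 − 720.000 = 154.333 ms

154.3 ms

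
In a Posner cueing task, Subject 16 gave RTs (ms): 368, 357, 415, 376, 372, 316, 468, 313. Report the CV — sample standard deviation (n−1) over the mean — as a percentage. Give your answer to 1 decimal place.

13.6%

n = 8, Σ = 2985, M = 373.1250
Σ(x−M)² = 17928.875; s = √(17928.875/7) = 50.6090
CV = 50.6090 / 373.1250 = 0.13564 = 13.564%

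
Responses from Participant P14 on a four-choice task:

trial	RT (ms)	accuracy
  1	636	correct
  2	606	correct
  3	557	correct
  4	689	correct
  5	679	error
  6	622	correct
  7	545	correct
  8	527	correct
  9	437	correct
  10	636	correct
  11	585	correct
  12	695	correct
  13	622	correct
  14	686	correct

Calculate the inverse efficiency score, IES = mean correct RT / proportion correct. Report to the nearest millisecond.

650 ms

Correct trials (n=13): 636, 606, 557, 689, 622, 545, 527, 437, 636, 585, 695, 622, 686
Mean correct RT = 7843/13 = 603.3077 ms
Proportion correct = 13/14
IES = 603.3077 / (13/14) = 649.716 ms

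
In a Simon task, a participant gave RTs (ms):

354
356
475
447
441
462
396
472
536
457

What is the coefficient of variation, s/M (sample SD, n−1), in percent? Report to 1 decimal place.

12.8%

n = 10, Σ = 4396, M = 439.6000
Σ(x−M)² = 28674.400; s = √(28674.400/9) = 56.4451
CV = 56.4451 / 439.6000 = 0.12840 = 12.840%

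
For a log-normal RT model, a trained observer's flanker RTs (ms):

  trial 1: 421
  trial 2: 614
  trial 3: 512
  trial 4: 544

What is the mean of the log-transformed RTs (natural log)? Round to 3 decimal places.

ln(RT): 6.0426, 6.4200, 6.2383, 6.2989
Σ ln(RT) = 24.9999
Mean = 24.9999/4 = 6.24998

6.250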